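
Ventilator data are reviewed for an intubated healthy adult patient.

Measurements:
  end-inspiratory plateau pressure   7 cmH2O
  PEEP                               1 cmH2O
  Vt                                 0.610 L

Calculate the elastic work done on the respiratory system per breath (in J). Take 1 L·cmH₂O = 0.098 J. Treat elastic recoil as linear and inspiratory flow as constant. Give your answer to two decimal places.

Elastic work ≈ ½ × (Pplat − PEEP) × Vt = 0.5 × (7 − 1) × 0.610 L = 0.5 × 6.0 × 0.610 = 1.83 L·cmH2O.
× 0.098 J/(L·cmH2O) → 0.1793 J.

0.18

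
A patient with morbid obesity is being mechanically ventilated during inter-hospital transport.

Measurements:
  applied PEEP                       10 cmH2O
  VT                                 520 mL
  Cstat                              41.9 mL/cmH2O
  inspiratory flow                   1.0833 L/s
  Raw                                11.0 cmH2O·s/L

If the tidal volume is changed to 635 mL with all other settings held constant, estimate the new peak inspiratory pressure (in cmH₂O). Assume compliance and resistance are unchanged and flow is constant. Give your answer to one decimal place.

37.1

PIP = Vt/C + R·V̇ + PEEP (constant-flow equation of motion).
Only the elastic term changes: ΔPIP = ΔVt / C = (635 − 520) / 41.9 = 2.745 cmH2O.
Original PIP = 520/41.9 + 11.0×1.0833 + 10 = 34.327 cmH2O; new PIP = 34.327 + (2.745) = 37.072 cmH2O.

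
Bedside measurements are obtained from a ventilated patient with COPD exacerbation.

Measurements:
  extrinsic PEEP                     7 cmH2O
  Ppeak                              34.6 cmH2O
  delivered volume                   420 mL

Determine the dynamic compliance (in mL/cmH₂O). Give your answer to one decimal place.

Dynamic compliance = Vt / (PIP − PEEP) = 420 / (34.6 − 7) = 420 / 27.6 = 15.217 mL/cmH2O.

15.2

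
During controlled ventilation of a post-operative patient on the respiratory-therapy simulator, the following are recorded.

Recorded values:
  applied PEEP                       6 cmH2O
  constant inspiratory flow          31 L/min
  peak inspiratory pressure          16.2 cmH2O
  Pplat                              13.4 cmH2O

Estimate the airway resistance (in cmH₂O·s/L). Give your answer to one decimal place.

5.4

Flow: 31 L/min ÷ 60 = 0.5167 L/s.
Raw = (PIP − Pplat) / flow = (16.2 − 13.4) / 0.5167 = 2.8 / 0.5167 = 5.419 cmH2O·s/L.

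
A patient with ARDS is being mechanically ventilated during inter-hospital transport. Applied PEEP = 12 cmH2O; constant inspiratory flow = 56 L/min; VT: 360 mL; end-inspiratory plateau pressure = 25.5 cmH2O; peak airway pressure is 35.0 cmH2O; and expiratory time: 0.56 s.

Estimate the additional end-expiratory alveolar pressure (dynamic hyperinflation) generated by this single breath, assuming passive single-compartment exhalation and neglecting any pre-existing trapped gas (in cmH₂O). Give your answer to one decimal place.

Flow: 56 L/min ÷ 60 = 0.9333 L/s.
R = (PIP − Pplat)/V̇ = (35.0 − 25.5) / 0.9333 = 9.5/0.9333 = 10.179 cmH2O·s/L.
C = Vt/(Pplat − PEEP) = 360.0 / (25.5 − 12) = 360.0/13.5 = 26.667 mL/cmH2O.
τ = R × C = 10.179 × 0.02667 L/cmH2O = 0.2715 s.
Fraction remaining = e^(−Te/τ) = e^(−0.56/0.2715) = 0.1271; trapped volume = 360.0 × 0.1271 = 45.756 mL.
Additional alveolar pressure from trapping ≈ V_trapped / C = 45.756 / 26.667 = 1.716 cmH2O.

1.7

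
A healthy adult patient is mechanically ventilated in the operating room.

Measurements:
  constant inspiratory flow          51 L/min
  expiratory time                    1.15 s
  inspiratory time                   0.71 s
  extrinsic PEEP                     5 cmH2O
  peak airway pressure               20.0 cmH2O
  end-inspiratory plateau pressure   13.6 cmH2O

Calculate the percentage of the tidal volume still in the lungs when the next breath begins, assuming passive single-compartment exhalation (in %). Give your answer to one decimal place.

11.3

Flow: 51 L/min ÷ 60 = 0.85 L/s.
Vt = flow × Ti = 0.85 L/s × 0.71 s × 1000 mL/L = 603.5 mL.
R = (PIP − Pplat)/V̇ = (20.0 − 13.6) / 0.85 = 6.4/0.85 = 7.529 cmH2O·s/L.
C = Vt/(Pplat − PEEP) = 603.5 / (13.6 − 5) = 603.5/8.6 = 70.174 mL/cmH2O.
τ = R × C = 7.529 × 0.07017 L/cmH2O = 0.5283 s.
Fraction remaining at end-expiration = e^(−Te/τ) = e^(−1.15/0.5283) = 0.1134 → 11.34%.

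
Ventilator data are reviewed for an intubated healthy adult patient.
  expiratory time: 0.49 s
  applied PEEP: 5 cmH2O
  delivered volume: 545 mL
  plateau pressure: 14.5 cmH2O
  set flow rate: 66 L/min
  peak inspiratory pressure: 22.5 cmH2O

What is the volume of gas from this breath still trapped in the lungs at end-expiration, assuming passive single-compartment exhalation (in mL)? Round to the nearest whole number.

168

Flow: 66 L/min ÷ 60 = 1.1 L/s.
R = (PIP − Pplat)/V̇ = (22.5 − 14.5) / 1.1 = 8.0/1.1 = 7.273 cmH2O·s/L.
C = Vt/(Pplat − PEEP) = 545.0 / (14.5 − 5) = 545.0/9.5 = 57.368 mL/cmH2O.
τ = R × C = 7.273 × 0.05737 L/cmH2O = 0.4173 s.
Fraction remaining = e^(−Te/τ) = e^(−0.49/0.4173) = 0.3091.
Trapped volume = 545.0 × 0.3091 = 168.46 mL.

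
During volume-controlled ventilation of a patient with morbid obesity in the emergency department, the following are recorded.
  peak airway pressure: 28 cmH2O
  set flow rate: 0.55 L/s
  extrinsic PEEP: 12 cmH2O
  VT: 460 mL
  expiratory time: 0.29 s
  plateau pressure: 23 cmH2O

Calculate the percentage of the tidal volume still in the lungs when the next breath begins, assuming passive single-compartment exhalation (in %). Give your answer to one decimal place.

R = (PIP − Pplat)/V̇ = (28 − 23) / 0.55 = 5.0/0.55 = 9.091 cmH2O·s/L.
C = Vt/(Pplat − PEEP) = 460.0 / (23 − 12) = 460.0/11.0 = 41.818 mL/cmH2O.
τ = R × C = 9.091 × 0.04182 L/cmH2O = 0.3802 s.
Fraction remaining at end-expiration = e^(−Te/τ) = e^(−0.29/0.3802) = 0.4664 → 46.64%.

46.6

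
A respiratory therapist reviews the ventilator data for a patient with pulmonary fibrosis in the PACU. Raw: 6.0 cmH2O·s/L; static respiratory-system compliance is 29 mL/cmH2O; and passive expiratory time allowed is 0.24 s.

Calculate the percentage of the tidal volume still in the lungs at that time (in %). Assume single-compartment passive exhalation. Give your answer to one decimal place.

τ = R × C = 6.0 × 29 mL/cmH2O = 6.0 × 0.029 L/cmH2O = 0.174 s.
Passive exhalation: V(t)/V₀ = e^(−t/τ) = e^(−0.24/0.174) = 0.2518.
Fraction remaining = 0.2518 → 25.18%.

25.2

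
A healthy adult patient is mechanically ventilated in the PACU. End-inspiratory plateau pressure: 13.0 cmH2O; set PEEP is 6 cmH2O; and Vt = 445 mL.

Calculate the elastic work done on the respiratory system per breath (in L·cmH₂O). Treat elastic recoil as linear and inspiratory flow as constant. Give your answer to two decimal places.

Elastic work ≈ ½ × (Pplat − PEEP) × Vt = 0.5 × (13.0 − 6) × 0.445 L = 0.5 × 7.0 × 0.445 = 1.558 L·cmH2O.

1.56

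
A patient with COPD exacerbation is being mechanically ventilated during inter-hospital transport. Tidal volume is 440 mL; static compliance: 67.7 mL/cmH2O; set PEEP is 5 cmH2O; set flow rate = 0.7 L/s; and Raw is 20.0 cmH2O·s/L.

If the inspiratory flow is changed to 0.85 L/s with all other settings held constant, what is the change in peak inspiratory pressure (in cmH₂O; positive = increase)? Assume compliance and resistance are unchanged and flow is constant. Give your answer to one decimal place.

PIP = Vt/C + R·V̇ + PEEP (constant-flow equation of motion).
Only the resistive term changes: ΔPIP = R × ΔV̇ = 20.0 × (0.85 − 0.7) = 20.0 × 0.15 = 3.0 cmH2O.

3.0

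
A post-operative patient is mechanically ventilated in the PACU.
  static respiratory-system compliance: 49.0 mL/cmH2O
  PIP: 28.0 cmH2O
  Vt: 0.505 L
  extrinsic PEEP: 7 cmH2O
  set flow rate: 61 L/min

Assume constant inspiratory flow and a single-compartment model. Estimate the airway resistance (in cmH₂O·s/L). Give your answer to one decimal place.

10.5

Flow: 61 L/min ÷ 60 = 1.0167 L/s.
Equation of motion (constant flow): PIP = Vt/C + R·V̇ + PEEP.
R·V̇ = PIP − Vt/C − PEEP = 28.0 − 505/49.0 − 7 = 28.0 − 10.306 − 7 = 10.694 cmH2O.
R = 10.694 / 1.0167 = 10.518 cmH2O·s/L.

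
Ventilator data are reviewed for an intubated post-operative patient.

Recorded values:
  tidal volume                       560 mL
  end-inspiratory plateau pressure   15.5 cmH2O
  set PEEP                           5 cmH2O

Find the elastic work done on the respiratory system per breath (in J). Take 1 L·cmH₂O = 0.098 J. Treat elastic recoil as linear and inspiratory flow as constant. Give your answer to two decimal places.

0.29

Elastic work ≈ ½ × (Pplat − PEEP) × Vt = 0.5 × (15.5 − 5) × 0.560 L = 0.5 × 10.5 × 0.560 = 2.94 L·cmH2O.
× 0.098 J/(L·cmH2O) → 0.2881 J.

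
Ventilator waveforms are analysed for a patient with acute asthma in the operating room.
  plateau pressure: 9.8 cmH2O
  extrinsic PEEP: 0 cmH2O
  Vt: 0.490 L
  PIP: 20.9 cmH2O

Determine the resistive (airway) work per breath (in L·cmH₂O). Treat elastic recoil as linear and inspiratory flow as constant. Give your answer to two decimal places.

5.44

With constant inspiratory flow the resistive pressure is constant at PIP − Pplat = 20.9 − 9.8 = 11.1 cmH2O, so resistive work = 11.1 × 0.490 = 5.439 L·cmH2O.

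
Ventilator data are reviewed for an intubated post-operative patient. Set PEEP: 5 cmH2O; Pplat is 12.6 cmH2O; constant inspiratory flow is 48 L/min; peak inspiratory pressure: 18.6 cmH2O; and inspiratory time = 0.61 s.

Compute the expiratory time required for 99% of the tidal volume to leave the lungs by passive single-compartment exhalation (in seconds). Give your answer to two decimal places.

2.22

Flow: 48 L/min ÷ 60 = 0.8 L/s.
Vt = flow × Ti = 0.8 L/s × 0.61 s × 1000 mL/L = 488.0 mL.
R = (PIP − Pplat)/V̇ = (18.6 − 12.6) / 0.8 = 6.0/0.8 = 7.5 cmH2O·s/L.
C = Vt/(Pplat − PEEP) = 488.0 / (12.6 − 5) = 488.0/7.6 = 64.211 mL/cmH2O.
τ = R × C = 7.5 × 0.06421 L/cmH2O = 0.4816 s.
t = −τ·ln(1 − 0.99) = −0.4816·ln(0.01) = 2.218 s.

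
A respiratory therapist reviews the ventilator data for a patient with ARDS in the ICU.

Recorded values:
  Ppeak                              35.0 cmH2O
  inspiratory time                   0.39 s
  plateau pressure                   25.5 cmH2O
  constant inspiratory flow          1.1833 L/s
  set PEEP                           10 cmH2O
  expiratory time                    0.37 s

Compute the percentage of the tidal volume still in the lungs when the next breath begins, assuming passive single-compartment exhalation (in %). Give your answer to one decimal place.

Vt = flow × Ti = 1.1833 L/s × 0.39 s × 1000 mL/L = 461.49 mL.
R = (PIP − Pplat)/V̇ = (35.0 − 25.5) / 1.1833 = 9.5/1.1833 = 8.028 cmH2O·s/L.
C = Vt/(Pplat − PEEP) = 461.49 / (25.5 − 10) = 461.49/15.5 = 29.774 mL/cmH2O.
τ = R × C = 8.028 × 0.02977 L/cmH2O = 0.239 s.
Fraction remaining at end-expiration = e^(−Te/τ) = e^(−0.37/0.239) = 0.2126 → 21.26%.

21.3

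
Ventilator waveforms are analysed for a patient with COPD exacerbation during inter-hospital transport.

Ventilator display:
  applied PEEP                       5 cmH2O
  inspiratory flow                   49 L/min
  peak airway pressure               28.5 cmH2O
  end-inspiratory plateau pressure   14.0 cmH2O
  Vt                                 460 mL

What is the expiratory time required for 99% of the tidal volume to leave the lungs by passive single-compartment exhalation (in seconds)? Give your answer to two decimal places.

Flow: 49 L/min ÷ 60 = 0.8167 L/s.
R = (PIP − Pplat)/V̇ = (28.5 − 14.0) / 0.8167 = 14.5/0.8167 = 17.754 cmH2O·s/L.
C = Vt/(Pplat − PEEP) = 460.0 / (14.0 − 5) = 460.0/9.0 = 51.111 mL/cmH2O.
τ = R × C = 17.754 × 0.05111 L/cmH2O = 0.9074 s.
t = −τ·ln(1 − 0.99) = −0.9074·ln(0.01) = 4.179 s.

4.18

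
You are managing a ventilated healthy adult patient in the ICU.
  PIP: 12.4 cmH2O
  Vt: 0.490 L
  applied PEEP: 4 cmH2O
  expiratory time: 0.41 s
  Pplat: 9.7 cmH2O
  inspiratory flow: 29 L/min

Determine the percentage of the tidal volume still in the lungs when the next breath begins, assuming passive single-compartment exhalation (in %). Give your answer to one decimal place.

Flow: 29 L/min ÷ 60 = 0.4833 L/s.
R = (PIP − Pplat)/V̇ = (12.4 − 9.7) / 0.4833 = 2.7/0.4833 = 5.587 cmH2O·s/L.
C = Vt/(Pplat − PEEP) = 490.0 / (9.7 − 4) = 490.0/5.7 = 85.965 mL/cmH2O.
τ = R × C = 5.587 × 0.08597 L/cmH2O = 0.4803 s.
Fraction remaining at end-expiration = e^(−Te/τ) = e^(−0.41/0.4803) = 0.4259 → 42.59%.

42.6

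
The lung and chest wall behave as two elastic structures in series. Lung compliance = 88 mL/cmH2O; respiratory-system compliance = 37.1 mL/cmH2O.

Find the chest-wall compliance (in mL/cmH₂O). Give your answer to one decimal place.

1/Ccw = 1/Crs − 1/CL.
1/Ccw = 1/37.1 − 1/88 = 0.01559.
Ccw = 64.144 mL/cmH2O.

64.1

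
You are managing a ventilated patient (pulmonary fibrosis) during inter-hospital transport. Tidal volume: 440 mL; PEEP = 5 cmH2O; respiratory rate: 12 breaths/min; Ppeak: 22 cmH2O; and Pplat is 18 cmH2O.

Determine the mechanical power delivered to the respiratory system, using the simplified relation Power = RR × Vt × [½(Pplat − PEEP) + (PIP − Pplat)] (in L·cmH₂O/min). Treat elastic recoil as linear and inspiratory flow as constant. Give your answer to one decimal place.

Per-breath work = Vt × [½(Pplat−PEEP) + (PIP−Pplat)] = 0.440 × [0.5×13.0 + 4.0] = 0.440 × 10.5 = 4.62 L·cmH2O.
Power = 12 × 4.62 = 55.44 L·cmH2O/min.

55.4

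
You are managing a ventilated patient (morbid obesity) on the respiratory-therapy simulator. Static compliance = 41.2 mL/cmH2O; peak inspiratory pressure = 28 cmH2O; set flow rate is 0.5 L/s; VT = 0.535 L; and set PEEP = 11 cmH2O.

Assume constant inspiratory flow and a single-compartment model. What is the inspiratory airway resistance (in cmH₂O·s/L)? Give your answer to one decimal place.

Equation of motion (constant flow): PIP = Vt/C + R·V̇ + PEEP.
R·V̇ = PIP − Vt/C − PEEP = 28 − 535/41.2 − 11 = 28 − 12.985 − 11 = 4.015 cmH2O.
R = 4.015 / 0.5 = 8.03 cmH2O·s/L.

8.0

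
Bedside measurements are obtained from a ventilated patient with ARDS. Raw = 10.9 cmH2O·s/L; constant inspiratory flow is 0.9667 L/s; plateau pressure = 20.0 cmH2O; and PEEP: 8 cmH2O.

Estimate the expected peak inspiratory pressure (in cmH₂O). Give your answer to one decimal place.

30.5

PIP = Pplat + Raw × flow = 20.0 + 10.9 × 0.9667 = 20.0 + 10.537 = 30.537 cmH2O.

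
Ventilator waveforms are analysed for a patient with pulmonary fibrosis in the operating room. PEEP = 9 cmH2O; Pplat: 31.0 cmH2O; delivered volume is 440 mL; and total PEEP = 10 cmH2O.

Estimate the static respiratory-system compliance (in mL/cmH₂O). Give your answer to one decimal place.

21.0

End-expiratory occlusion gives total PEEP = 10 cmH2O (intrinsic PEEP = 10 − 9 = 1). Use total PEEP for the elastic gradient.
Cstat = Vt / (Pplat − PEEPtotal) = 440 / (31.0 − 10) = 440 / 21.0 = 20.952 mL/cmH2O.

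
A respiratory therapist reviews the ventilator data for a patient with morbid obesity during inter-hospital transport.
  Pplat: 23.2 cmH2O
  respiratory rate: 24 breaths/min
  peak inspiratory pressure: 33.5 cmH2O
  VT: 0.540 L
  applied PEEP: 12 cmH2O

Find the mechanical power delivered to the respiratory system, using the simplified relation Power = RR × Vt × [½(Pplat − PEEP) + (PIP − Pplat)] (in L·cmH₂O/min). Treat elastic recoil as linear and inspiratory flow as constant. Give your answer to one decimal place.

206.1

Per-breath work = Vt × [½(Pplat−PEEP) + (PIP−Pplat)] = 0.540 × [0.5×11.2 + 10.3] = 0.540 × 15.9 = 8.586 L·cmH2O.
Power = 24 × 8.586 = 206.06 L·cmH2O/min.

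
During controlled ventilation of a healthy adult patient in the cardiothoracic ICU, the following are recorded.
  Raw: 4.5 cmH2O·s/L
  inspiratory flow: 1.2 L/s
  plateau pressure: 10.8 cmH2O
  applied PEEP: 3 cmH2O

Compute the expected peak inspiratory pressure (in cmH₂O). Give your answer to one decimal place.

16.2

PIP = Pplat + Raw × flow = 10.8 + 4.5 × 1.2 = 10.8 + 5.4 = 16.2 cmH2O.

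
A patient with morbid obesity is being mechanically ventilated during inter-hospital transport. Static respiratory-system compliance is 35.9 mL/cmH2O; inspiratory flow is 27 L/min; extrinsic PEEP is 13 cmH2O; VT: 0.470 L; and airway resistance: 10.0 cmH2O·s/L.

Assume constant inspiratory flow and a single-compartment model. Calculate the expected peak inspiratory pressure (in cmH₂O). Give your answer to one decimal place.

30.6

Flow: 27 L/min ÷ 60 = 0.45 L/s.
Equation of motion (constant flow): PIP = Vt/C + R·V̇ + PEEP.
PIP = 470/35.9 + 10.0×0.45 + 13 = 13.092 + 4.5 + 13 = 30.592 cmH2O.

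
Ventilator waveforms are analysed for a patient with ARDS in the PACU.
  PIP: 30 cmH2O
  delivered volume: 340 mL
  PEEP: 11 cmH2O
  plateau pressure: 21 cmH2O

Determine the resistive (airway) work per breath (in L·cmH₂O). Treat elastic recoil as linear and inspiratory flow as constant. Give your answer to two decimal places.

3.06

With constant inspiratory flow the resistive pressure is constant at PIP − Pplat = 30 − 21 = 9.0 cmH2O, so resistive work = 9.0 × 0.340 = 3.06 L·cmH2O.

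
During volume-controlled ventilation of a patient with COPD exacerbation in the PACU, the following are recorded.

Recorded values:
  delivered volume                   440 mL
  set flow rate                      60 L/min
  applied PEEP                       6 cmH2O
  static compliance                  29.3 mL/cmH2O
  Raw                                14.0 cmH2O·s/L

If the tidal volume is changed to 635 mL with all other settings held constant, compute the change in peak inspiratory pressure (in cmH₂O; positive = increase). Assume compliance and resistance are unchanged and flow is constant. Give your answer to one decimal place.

6.7

PIP = Vt/C + R·V̇ + PEEP (constant-flow equation of motion).
Only the elastic term changes: ΔPIP = ΔVt / C = (635 − 440) / 29.3 = 6.655 cmH2O.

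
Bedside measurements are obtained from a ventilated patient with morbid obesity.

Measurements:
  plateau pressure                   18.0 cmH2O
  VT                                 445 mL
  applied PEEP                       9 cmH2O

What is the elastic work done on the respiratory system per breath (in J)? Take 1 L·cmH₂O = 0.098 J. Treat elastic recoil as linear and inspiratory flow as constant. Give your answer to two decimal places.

0.20

Elastic work ≈ ½ × (Pplat − PEEP) × Vt = 0.5 × (18.0 − 9) × 0.445 L = 0.5 × 9.0 × 0.445 = 2.003 L·cmH2O.
× 0.098 J/(L·cmH2O) → 0.1963 J.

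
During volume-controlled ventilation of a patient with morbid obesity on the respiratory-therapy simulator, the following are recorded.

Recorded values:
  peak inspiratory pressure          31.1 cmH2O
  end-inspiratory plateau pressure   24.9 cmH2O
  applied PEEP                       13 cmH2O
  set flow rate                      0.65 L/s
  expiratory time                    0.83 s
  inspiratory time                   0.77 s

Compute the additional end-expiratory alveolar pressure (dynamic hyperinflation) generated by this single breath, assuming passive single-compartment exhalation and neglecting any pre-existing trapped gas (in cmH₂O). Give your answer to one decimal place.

1.5

Vt = flow × Ti = 0.65 L/s × 0.77 s × 1000 mL/L = 500.5 mL.
R = (PIP − Pplat)/V̇ = (31.1 − 24.9) / 0.65 = 6.2/0.65 = 9.538 cmH2O·s/L.
C = Vt/(Pplat − PEEP) = 500.5 / (24.9 − 13) = 500.5/11.9 = 42.059 mL/cmH2O.
τ = R × C = 9.538 × 0.04206 L/cmH2O = 0.4012 s.
Fraction remaining = e^(−Te/τ) = e^(−0.83/0.4012) = 0.1263; trapped volume = 500.5 × 0.1263 = 63.213 mL.
Additional alveolar pressure from trapping ≈ V_trapped / C = 63.213 / 42.059 = 1.503 cmH2O.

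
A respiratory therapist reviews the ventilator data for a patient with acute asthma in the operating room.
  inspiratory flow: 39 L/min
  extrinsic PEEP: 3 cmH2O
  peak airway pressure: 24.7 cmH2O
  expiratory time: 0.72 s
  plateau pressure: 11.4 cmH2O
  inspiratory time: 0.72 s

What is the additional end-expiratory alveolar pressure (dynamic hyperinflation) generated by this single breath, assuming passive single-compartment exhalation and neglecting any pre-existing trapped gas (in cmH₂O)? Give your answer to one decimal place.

Flow: 39 L/min ÷ 60 = 0.65 L/s.
Vt = flow × Ti = 0.65 L/s × 0.72 s × 1000 mL/L = 468.0 mL.
R = (PIP − Pplat)/V̇ = (24.7 − 11.4) / 0.65 = 13.3/0.65 = 20.462 cmH2O·s/L.
C = Vt/(Pplat − PEEP) = 468.0 / (11.4 − 3) = 468.0/8.4 = 55.714 mL/cmH2O.
τ = R × C = 20.462 × 0.05571 L/cmH2O = 1.14 s.
Fraction remaining = e^(−Te/τ) = e^(−0.72/1.14) = 0.5318; trapped volume = 468.0 × 0.5318 = 248.88 mL.
Additional alveolar pressure from trapping ≈ V_trapped / C = 248.88 / 55.714 = 4.467 cmH2O.

4.5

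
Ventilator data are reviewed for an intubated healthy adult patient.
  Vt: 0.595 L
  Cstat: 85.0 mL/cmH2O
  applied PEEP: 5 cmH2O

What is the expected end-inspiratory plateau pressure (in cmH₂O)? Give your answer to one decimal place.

Pplat = PEEP + Vt / Cstat = 5 + 595 / 85.0 = 5 + 7.0 = 12.0 cmH2O.

12.0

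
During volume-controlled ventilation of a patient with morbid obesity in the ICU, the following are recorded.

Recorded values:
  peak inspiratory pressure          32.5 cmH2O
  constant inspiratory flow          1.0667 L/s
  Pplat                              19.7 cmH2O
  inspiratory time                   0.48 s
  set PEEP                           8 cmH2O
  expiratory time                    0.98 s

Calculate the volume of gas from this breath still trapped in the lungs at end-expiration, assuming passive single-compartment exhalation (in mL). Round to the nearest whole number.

Vt = flow × Ti = 1.0667 L/s × 0.48 s × 1000 mL/L = 512.02 mL.
R = (PIP − Pplat)/V̇ = (32.5 − 19.7) / 1.0667 = 12.8/1.0667 = 12.0 cmH2O·s/L.
C = Vt/(Pplat − PEEP) = 512.02 / (19.7 − 8) = 512.02/11.7 = 43.762 mL/cmH2O.
τ = R × C = 12.0 × 0.04376 L/cmH2O = 0.5251 s.
Fraction remaining = e^(−Te/τ) = e^(−0.98/0.5251) = 0.1547.
Trapped volume = 512.02 × 0.1547 = 79.209 mL.

79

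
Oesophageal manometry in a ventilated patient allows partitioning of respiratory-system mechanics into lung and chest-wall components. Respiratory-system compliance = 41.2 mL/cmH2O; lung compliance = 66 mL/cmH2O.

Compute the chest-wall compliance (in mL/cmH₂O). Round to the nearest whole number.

1/Ccw = 1/Crs − 1/CL.
1/Ccw = 1/41.2 − 1/66 = 0.00912.
Ccw = 109.65 mL/cmH2O.

110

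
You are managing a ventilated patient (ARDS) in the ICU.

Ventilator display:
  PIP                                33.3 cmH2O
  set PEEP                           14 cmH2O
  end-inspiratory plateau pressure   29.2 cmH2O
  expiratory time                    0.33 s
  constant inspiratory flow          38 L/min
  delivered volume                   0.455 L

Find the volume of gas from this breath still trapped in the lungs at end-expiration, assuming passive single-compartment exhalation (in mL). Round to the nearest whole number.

83

Flow: 38 L/min ÷ 60 = 0.6333 L/s.
R = (PIP − Pplat)/V̇ = (33.3 − 29.2) / 0.6333 = 4.1/0.6333 = 6.474 cmH2O·s/L.
C = Vt/(Pplat − PEEP) = 455.0 / (29.2 − 14) = 455.0/15.2 = 29.934 mL/cmH2O.
τ = R × C = 6.474 × 0.02993 L/cmH2O = 0.1938 s.
Fraction remaining = e^(−Te/τ) = e^(−0.33/0.1938) = 0.1822.
Trapped volume = 455.0 × 0.1822 = 82.901 mL.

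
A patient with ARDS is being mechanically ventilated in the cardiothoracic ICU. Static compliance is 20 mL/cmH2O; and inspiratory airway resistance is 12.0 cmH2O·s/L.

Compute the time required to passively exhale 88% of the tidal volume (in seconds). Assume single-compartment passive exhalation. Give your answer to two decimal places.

0.51

τ = R × C = 12.0 × 20 mL/cmH2O = 12.0 × 0.020 L/cmH2O = 0.24 s.
Exhaled fraction f = 1 − e^(−t/τ) → t = −τ·ln(1 − f) = −0.24·ln(0.12) = 0.5089 s.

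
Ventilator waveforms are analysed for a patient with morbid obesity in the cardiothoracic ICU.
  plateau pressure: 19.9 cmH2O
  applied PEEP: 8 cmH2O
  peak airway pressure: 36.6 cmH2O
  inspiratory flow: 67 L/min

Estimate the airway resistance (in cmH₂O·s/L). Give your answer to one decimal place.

15.0

Flow: 67 L/min ÷ 60 = 1.1167 L/s.
Raw = (PIP − Pplat) / flow = (36.6 − 19.9) / 1.1167 = 16.7 / 1.1167 = 14.955 cmH2O·s/L.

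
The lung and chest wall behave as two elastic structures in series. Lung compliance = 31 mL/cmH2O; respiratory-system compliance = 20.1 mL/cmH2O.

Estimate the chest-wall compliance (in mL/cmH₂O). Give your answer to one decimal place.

57.2

1/Ccw = 1/Crs − 1/CL.
1/Ccw = 1/20.1 − 1/31 = 0.01749.
Ccw = 57.176 mL/cmH2O.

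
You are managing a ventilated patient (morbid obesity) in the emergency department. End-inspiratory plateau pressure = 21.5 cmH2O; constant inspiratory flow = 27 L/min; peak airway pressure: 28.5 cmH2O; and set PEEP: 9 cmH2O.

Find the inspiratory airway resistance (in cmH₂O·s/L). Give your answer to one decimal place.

Flow: 27 L/min ÷ 60 = 0.45 L/s.
Raw = (PIP − Pplat) / flow = (28.5 − 21.5) / 0.45 = 7.0 / 0.45 = 15.556 cmH2O·s/L.

15.6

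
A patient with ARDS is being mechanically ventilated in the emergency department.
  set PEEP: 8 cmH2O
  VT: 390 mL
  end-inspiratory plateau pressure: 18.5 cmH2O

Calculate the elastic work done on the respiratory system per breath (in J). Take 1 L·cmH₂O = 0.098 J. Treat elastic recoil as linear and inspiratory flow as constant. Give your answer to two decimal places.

Elastic work ≈ ½ × (Pplat − PEEP) × Vt = 0.5 × (18.5 − 8) × 0.390 L = 0.5 × 10.5 × 0.390 = 2.048 L·cmH2O.
× 0.098 J/(L·cmH2O) → 0.2007 J.

0.20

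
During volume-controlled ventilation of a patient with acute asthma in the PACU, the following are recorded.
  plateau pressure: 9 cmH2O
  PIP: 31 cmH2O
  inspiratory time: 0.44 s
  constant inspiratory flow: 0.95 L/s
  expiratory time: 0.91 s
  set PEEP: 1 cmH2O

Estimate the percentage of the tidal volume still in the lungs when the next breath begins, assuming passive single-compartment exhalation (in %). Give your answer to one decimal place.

47.1

Vt = flow × Ti = 0.95 L/s × 0.44 s × 1000 mL/L = 418.0 mL.
R = (PIP − Pplat)/V̇ = (31 − 9) / 0.95 = 22.0/0.95 = 23.158 cmH2O·s/L.
C = Vt/(Pplat − PEEP) = 418.0 / (9 − 1) = 418.0/8.0 = 52.25 mL/cmH2O.
τ = R × C = 23.158 × 0.05225 L/cmH2O = 1.21 s.
Fraction remaining at end-expiration = e^(−Te/τ) = e^(−0.91/1.21) = 0.4714 → 47.14%.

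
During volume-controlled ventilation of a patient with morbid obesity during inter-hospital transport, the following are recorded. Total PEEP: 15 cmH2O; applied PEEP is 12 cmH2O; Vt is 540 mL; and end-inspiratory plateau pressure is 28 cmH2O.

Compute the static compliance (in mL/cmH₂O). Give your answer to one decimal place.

End-expiratory occlusion gives total PEEP = 15 cmH2O (intrinsic PEEP = 15 − 12 = 3). Use total PEEP for the elastic gradient.
Cstat = Vt / (Pplat − PEEPtotal) = 540 / (28 − 15) = 540 / 13.0 = 41.538 mL/cmH2O.

41.5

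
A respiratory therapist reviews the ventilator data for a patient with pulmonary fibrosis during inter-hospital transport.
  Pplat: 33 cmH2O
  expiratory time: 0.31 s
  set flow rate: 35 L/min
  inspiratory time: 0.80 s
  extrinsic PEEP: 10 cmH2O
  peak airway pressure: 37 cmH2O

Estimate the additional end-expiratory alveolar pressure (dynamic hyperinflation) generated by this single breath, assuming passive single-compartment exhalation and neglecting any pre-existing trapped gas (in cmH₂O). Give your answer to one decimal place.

Flow: 35 L/min ÷ 60 = 0.5833 L/s.
Vt = flow × Ti = 0.5833 L/s × 0.80 s × 1000 mL/L = 466.64 mL.
R = (PIP − Pplat)/V̇ = (37 − 33) / 0.5833 = 4.0/0.5833 = 6.858 cmH2O·s/L.
C = Vt/(Pplat − PEEP) = 466.64 / (33 − 10) = 466.64/23.0 = 20.289 mL/cmH2O.
τ = R × C = 6.858 × 0.02029 L/cmH2O = 0.1391 s.
Fraction remaining = e^(−Te/τ) = e^(−0.31/0.1391) = 0.1077; trapped volume = 466.64 × 0.1077 = 50.257 mL.
Additional alveolar pressure from trapping ≈ V_trapped / C = 50.257 / 20.289 = 2.477 cmH2O.

2.5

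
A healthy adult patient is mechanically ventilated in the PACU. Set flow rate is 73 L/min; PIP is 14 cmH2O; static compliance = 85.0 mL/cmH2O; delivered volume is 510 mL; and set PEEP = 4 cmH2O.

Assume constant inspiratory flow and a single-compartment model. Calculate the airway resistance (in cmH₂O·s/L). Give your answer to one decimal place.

3.3

Flow: 73 L/min ÷ 60 = 1.2167 L/s.
Equation of motion (constant flow): PIP = Vt/C + R·V̇ + PEEP.
R·V̇ = PIP − Vt/C − PEEP = 14 − 510/85.0 − 4 = 14 − 6.0 − 4 = 4.0 cmH2O.
R = 4.0 / 1.2167 = 3.288 cmH2O·s/L.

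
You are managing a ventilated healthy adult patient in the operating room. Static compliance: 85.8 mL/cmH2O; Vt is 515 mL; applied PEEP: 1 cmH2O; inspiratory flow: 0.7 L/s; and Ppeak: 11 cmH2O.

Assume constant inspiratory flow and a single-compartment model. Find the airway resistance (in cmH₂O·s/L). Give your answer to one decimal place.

Equation of motion (constant flow): PIP = Vt/C + R·V̇ + PEEP.
R·V̇ = PIP − Vt/C − PEEP = 11 − 515/85.8 − 1 = 11 − 6.002 − 1 = 3.998 cmH2O.
R = 3.998 / 0.7 = 5.711 cmH2O·s/L.

5.7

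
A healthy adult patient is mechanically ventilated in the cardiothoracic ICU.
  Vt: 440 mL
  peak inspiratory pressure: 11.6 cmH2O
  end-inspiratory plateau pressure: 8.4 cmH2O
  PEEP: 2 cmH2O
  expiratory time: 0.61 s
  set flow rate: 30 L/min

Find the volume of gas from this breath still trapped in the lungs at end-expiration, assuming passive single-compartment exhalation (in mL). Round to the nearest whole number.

Flow: 30 L/min ÷ 60 = 0.5 L/s.
R = (PIP − Pplat)/V̇ = (11.6 − 8.4) / 0.5 = 3.2/0.5 = 6.4 cmH2O·s/L.
C = Vt/(Pplat − PEEP) = 440.0 / (8.4 − 2) = 440.0/6.4 = 68.75 mL/cmH2O.
τ = R × C = 6.4 × 0.06875 L/cmH2O = 0.44 s.
Fraction remaining = e^(−Te/τ) = e^(−0.61/0.44) = 0.25.
Trapped volume = 440.0 × 0.25 = 110.0 mL.

110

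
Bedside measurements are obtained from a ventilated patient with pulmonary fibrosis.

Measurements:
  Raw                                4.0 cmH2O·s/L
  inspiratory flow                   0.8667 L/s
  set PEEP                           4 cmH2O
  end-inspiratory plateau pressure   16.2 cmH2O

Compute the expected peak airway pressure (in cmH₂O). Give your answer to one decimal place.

PIP = Pplat + Raw × flow = 16.2 + 4.0 × 0.8667 = 16.2 + 3.467 = 19.667 cmH2O.

19.7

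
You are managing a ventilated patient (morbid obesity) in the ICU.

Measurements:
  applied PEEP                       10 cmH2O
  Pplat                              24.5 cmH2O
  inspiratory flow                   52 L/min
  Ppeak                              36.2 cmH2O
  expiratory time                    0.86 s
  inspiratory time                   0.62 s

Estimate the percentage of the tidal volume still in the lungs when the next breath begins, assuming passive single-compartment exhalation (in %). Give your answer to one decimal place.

17.9

Flow: 52 L/min ÷ 60 = 0.8667 L/s.
Vt = flow × Ti = 0.8667 L/s × 0.62 s × 1000 mL/L = 537.35 mL.
R = (PIP − Pplat)/V̇ = (36.2 − 24.5) / 0.8667 = 11.7/0.8667 = 13.499 cmH2O·s/L.
C = Vt/(Pplat − PEEP) = 537.35 / (24.5 − 10) = 537.35/14.5 = 37.059 mL/cmH2O.
τ = R × C = 13.499 × 0.03706 L/cmH2O = 0.5003 s.
Fraction remaining at end-expiration = e^(−Te/τ) = e^(−0.86/0.5003) = 0.1793 → 17.93%.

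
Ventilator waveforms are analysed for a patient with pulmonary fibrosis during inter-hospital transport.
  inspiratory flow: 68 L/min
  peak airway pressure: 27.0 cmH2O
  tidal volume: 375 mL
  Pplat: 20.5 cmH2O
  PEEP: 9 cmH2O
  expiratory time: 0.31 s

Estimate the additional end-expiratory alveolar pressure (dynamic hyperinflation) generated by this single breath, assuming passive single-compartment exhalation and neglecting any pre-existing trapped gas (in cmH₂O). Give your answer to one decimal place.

Flow: 68 L/min ÷ 60 = 1.1333 L/s.
R = (PIP − Pplat)/V̇ = (27.0 − 20.5) / 1.1333 = 6.5/1.1333 = 5.735 cmH2O·s/L.
C = Vt/(Pplat − PEEP) = 375.0 / (20.5 − 9) = 375.0/11.5 = 32.609 mL/cmH2O.
τ = R × C = 5.735 × 0.03261 L/cmH2O = 0.187 s.
Fraction remaining = e^(−Te/τ) = e^(−0.31/0.187) = 0.1906; trapped volume = 375.0 × 0.1906 = 71.475 mL.
Additional alveolar pressure from trapping ≈ V_trapped / C = 71.475 / 32.609 = 2.192 cmH2O.

2.2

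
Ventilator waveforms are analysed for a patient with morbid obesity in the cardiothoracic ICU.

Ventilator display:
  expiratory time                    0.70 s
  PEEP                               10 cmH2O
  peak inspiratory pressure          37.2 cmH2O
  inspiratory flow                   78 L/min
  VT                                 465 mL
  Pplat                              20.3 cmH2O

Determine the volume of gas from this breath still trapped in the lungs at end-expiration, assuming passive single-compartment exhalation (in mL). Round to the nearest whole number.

141

Flow: 78 L/min ÷ 60 = 1.3 L/s.
R = (PIP − Pplat)/V̇ = (37.2 − 20.3) / 1.3 = 16.9/1.3 = 13.0 cmH2O·s/L.
C = Vt/(Pplat − PEEP) = 465.0 / (20.3 − 10) = 465.0/10.3 = 45.146 mL/cmH2O.
τ = R × C = 13.0 × 0.04515 L/cmH2O = 0.587 s.
Fraction remaining = e^(−Te/τ) = e^(−0.70/0.587) = 0.3035.
Trapped volume = 465.0 × 0.3035 = 141.13 mL.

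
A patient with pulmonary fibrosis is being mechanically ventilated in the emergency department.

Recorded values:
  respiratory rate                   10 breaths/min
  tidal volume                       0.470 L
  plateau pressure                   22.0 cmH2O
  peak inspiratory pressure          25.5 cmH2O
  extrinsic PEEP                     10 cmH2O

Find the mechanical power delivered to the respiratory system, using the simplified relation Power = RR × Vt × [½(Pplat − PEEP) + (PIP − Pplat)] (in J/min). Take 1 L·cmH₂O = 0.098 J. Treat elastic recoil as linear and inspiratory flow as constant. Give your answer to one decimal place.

Per-breath work = Vt × [½(Pplat−PEEP) + (PIP−Pplat)] = 0.470 × [0.5×12.0 + 3.5] = 0.470 × 9.5 = 4.465 L·cmH2O.
Power = 10 × 4.465 = 44.65 L·cmH2O/min.
× 0.098 J/(L·cmH2O) → 4.376 J/min.

4.4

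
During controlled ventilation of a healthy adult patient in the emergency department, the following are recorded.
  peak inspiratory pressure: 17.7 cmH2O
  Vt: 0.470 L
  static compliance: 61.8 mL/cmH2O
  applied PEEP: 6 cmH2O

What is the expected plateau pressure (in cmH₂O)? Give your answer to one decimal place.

Pplat = PEEP + Vt / Cstat = 6 + 470 / 61.8 = 6 + 7.605 = 13.605 cmH2O.

13.6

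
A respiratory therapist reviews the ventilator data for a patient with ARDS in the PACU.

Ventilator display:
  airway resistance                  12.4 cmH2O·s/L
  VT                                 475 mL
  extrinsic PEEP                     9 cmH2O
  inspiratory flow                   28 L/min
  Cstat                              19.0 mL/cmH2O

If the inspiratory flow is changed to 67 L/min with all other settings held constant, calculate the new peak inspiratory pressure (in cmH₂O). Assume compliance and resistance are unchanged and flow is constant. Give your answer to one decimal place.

47.8

Flow: 28 L/min ÷ 60 = 0.4667 L/s.
New flow: 67 L/min ÷ 60 = 1.1167 L/s.
PIP = Vt/C + R·V̇ + PEEP (constant-flow equation of motion).
Only the resistive term changes: ΔPIP = R × ΔV̇ = 12.4 × (1.1167 − 0.4667) = 12.4 × 0.65 = 8.06 cmH2O.
Original PIP = 475/19.0 + 12.4×0.4667 + 9 = 39.787 cmH2O; new PIP = 39.787 + (8.06) = 47.847 cmH2O.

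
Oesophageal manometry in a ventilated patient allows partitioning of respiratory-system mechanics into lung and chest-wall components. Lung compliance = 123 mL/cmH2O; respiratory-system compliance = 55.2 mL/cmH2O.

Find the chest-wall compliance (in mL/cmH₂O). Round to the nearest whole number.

100

1/Ccw = 1/Crs − 1/CL.
1/Ccw = 1/55.2 − 1/123 = 0.009986.
Ccw = 100.14 mL/cmH2O.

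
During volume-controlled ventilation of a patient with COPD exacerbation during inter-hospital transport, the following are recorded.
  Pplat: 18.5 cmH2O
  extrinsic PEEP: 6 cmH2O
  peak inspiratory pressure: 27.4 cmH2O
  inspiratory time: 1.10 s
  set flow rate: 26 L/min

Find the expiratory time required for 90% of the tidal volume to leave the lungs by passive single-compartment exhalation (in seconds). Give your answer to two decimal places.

Flow: 26 L/min ÷ 60 = 0.4333 L/s.
Vt = flow × Ti = 0.4333 L/s × 1.10 s × 1000 mL/L = 476.63 mL.
R = (PIP − Pplat)/V̇ = (27.4 − 18.5) / 0.4333 = 8.9/0.4333 = 20.54 cmH2O·s/L.
C = Vt/(Pplat − PEEP) = 476.63 / (18.5 − 6) = 476.63/12.5 = 38.13 mL/cmH2O.
τ = R × C = 20.54 × 0.03813 L/cmH2O = 0.7832 s.
t = −τ·ln(1 − 0.90) = −0.7832·ln(0.1) = 1.803 s.

1.80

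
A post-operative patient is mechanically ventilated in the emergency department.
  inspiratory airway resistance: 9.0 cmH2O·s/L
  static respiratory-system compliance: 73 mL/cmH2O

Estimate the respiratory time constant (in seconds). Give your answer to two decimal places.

0.66

τ = R × C = 9.0 × 73 mL/cmH2O = 9.0 × 0.073 L/cmH2O = 0.657 s.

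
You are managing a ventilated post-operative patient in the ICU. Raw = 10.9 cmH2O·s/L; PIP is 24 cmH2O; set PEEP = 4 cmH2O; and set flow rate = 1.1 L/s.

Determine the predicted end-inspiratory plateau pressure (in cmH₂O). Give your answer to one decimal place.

Pplat = PIP − Raw × flow = 24 − 10.9 × 1.1 = 24 − 11.99 = 12.01 cmH2O.

12.0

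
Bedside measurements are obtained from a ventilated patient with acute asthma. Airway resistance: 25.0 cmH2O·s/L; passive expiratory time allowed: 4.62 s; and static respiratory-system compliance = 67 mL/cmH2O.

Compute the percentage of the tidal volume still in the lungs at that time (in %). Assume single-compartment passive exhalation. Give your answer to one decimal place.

τ = R × C = 25.0 × 67 mL/cmH2O = 25.0 × 0.067 L/cmH2O = 1.675 s.
Passive exhalation: V(t)/V₀ = e^(−t/τ) = e^(−4.62/1.675) = 0.06341.
Fraction remaining = 0.06341 → 6.341%.

6.3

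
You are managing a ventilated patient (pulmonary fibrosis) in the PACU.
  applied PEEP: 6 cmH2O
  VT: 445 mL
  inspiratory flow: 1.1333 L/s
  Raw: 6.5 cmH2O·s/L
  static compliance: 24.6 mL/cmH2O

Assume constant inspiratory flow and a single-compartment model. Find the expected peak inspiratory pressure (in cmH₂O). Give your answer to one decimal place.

31.5

Equation of motion (constant flow): PIP = Vt/C + R·V̇ + PEEP.
PIP = 445/24.6 + 6.5×1.1333 + 6 = 18.089 + 7.366 + 6 = 31.455 cmH2O.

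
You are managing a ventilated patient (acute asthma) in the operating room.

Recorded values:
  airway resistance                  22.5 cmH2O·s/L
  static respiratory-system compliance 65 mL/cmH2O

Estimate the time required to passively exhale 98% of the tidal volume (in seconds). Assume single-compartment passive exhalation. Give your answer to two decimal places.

τ = R × C = 22.5 × 65 mL/cmH2O = 22.5 × 0.065 L/cmH2O = 1.463 s.
Exhaled fraction f = 1 − e^(−t/τ) → t = −τ·ln(1 − f) = −1.463·ln(0.02) = 5.723 s.

5.72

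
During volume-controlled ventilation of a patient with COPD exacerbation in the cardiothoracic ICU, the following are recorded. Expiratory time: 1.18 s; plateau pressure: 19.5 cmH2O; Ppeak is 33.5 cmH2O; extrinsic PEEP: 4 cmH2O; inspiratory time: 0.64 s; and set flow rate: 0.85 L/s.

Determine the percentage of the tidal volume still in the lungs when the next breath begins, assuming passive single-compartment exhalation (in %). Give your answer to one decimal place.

13.0

Vt = flow × Ti = 0.85 L/s × 0.64 s × 1000 mL/L = 544.0 mL.
R = (PIP − Pplat)/V̇ = (33.5 − 19.5) / 0.85 = 14.0/0.85 = 16.471 cmH2O·s/L.
C = Vt/(Pplat − PEEP) = 544.0 / (19.5 − 4) = 544.0/15.5 = 35.097 mL/cmH2O.
τ = R × C = 16.471 × 0.0351 L/cmH2O = 0.5781 s.
Fraction remaining at end-expiration = e^(−Te/τ) = e^(−1.18/0.5781) = 0.1299 → 12.99%.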